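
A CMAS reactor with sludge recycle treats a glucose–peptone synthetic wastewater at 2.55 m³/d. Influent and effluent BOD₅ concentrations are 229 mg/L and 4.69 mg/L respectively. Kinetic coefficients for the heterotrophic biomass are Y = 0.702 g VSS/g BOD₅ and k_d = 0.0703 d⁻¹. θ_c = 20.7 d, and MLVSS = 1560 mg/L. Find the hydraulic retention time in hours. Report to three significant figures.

From the SRT design equation V = Y Q (S₀−S) θ_c / [X (1 + k_d θ_c)] = 0.702 × 2.55 × (229 − 4.69) × 20.7 / [1560 × (1 + 0.0703 × 20.7)] = 8.31×10^3 / 3830 = 2.170 m³.
τ = V/Q = 2.170/2.55 = 0.8510 d, or 20.42 h.

τ ≈ 20.4 h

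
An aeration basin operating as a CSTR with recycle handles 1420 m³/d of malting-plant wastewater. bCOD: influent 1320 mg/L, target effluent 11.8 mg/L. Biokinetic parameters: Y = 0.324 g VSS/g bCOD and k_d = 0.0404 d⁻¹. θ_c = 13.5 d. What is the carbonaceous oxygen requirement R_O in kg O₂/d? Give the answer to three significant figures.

Observed yield with endogenous decay: Y_obs = Y / (1 + k_d·θ_c) = 0.324 / (1 + 0.0404 × 13.5) = 0.324 / 1.545 = 0.2097 g VSS/g bCOD.
ΔS = 1320 − 11.8 = 1308 mg/L, so the substrate removal rate is 1420 × 1308/1000 = 1858 kg bCOD/d.
Net sludge production P_X = 0.2097 × 1858 = 389.5 kg VSS/d.
R_O = Q·(S₀ − S) − 1.42·P_X = 1858 − 1.42 × 389.5 = 1305 kg O₂/d.

R_O ≈ 1300 kg O₂/d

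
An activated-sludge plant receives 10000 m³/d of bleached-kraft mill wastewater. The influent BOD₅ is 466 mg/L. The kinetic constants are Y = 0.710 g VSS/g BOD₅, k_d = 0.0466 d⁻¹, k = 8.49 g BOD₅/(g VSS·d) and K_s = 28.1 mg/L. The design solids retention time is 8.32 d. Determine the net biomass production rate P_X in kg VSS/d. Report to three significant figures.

P_X ≈ 2380 kg VSS/d

From the Monod/SRT balance for a CMAS, S = K_s·(1+k_d θ_c)/[θ_c·(Y k − k_d) − 1] = 28.1 × (1 + 0.0466 × 8.32) / [8.32 × (0.710 × 8.49 − 0.0466) − 1] = 38.99 / 48.76 = 0.7997 mg/L.
Correct the yield for decay: Y_obs = Y/(1 + k_d θ_c) = 0.710 / (1 + 0.0466 × 8.32) = 0.710 / 1.388 = 0.5116.
Q·(S₀ − S) = 10000 × (466 − 0.800) × 10⁻³ = 4652 kg/d removed.
So the net sludge growth is P_X = 0.5116 × 4652 = 2380 kg VSS/d.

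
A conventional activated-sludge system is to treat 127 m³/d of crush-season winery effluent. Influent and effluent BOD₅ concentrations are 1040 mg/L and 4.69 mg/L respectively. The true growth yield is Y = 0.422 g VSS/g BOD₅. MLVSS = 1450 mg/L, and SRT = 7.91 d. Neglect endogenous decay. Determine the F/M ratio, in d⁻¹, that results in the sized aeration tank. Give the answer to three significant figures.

F/M ≈ 0.301 d⁻¹

With k_d = 0 the design equation reduces to V = Y Q (S₀−S) θ_c / X = 0.422 × 127 × (1040 − 4.69) × 7.91 / 1450 = 302.7 m³.
F/M = Q·S₀ / (V·X) = 127 × 1040 / (302.7 × 1450) = 0.3009 g BOD₅·(g VSS·d)⁻¹.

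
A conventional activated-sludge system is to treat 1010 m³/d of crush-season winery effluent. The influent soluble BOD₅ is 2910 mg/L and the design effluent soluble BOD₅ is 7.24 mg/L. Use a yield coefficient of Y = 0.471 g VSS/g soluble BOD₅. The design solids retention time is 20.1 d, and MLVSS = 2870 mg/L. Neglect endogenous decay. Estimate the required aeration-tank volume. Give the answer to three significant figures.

Biomass mass balance (decay neglected): V·X = Y·Q·(S₀ − S)·θ_c, so V = 0.471 × 1010 × (2910 − 7.24) × 20.1 / 2870 = 9671 m³.

V ≈ 9670 m³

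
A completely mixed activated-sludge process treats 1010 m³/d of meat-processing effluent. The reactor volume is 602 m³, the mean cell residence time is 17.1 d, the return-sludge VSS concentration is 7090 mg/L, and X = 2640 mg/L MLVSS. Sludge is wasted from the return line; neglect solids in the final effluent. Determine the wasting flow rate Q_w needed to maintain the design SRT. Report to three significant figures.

θ_c = V·X/(Q_w·X_r) when wasting from the recycle, so Q_w = V·X/(θ_c·X_r) = 602.0 × 2640 / (17.1 × 7090) = 13.11 m³/d.

Q_w ≈ 13.1 m³/d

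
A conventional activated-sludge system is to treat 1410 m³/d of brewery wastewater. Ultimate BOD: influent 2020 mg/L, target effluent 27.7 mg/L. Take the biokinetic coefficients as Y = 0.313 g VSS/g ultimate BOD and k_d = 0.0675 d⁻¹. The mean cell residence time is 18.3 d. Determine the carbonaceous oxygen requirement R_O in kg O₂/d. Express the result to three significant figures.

R_O ≈ 2250 kg O₂/d

Correct the yield for decay: Y_obs = Y/(1 + k_d θ_c) = 0.313 / (1 + 0.0675 × 18.3) = 0.313 / 2.235 = 0.1400.
ΔS = 2020 − 27.7 = 1992 mg/L, so the substrate removal rate is 1410 × 1992/1000 = 2809 kg ultimate BOD/d.
Biomass synthesised: P_X = Y_obs × 2809 = 393.4 kg VSS/d.
Carbonaceous O₂ demand = substrate oxidised − cell-mass equivalent = 2809 − 1.42 × 393.4 = 2251 kg O₂/d.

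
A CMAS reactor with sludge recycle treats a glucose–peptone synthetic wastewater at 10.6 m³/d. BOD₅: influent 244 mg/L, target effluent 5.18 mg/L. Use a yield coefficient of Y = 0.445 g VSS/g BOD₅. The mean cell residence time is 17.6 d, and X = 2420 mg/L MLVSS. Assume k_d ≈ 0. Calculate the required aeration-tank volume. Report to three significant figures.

V ≈ 8.19 m³

Biomass mass balance (decay neglected): V·X = Y·Q·(S₀ − S)·θ_c, so V = 0.445 × 10.6 × (244 − 5.18) × 17.6 / 2420 = 8.193 m³.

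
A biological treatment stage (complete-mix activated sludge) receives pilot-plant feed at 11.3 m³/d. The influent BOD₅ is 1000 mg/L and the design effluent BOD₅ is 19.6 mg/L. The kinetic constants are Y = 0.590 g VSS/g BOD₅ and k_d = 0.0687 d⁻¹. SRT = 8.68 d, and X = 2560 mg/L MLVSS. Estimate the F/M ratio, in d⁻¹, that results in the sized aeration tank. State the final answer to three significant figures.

Rearranging the biomass balance for a CMAS with decay, V = Y·Q·ΔS·θ_c / [X·(1+k_d θ_c)] = 0.590 × 11.3 × (1000 − 19.6) × 8.68 / [2560 × (1 + 0.0687 × 8.68)] = 5.67×10^4 / 4087 = 13.88 m³.
Food-to-microorganism ratio F/M = Q S₀ / (V X) = 11.3 × 1000 / (13.88 × 2560) = 0.3179 d⁻¹.

F/M ≈ 0.318 d⁻¹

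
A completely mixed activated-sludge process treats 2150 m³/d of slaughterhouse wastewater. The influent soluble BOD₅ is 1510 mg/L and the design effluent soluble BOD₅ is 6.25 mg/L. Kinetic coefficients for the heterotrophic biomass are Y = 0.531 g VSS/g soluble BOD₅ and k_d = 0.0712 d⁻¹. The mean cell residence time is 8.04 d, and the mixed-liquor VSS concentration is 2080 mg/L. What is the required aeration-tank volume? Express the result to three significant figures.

V ≈ 4220 m³

From the SRT design equation V = Y Q (S₀−S) θ_c / [X (1 + k_d θ_c)] = 0.531 × 2150 × (1510 − 6.25) × 8.04 / [2080 × (1 + 0.0712 × 8.04)] = 1.38×10^7 / 3271 = 4220 m³.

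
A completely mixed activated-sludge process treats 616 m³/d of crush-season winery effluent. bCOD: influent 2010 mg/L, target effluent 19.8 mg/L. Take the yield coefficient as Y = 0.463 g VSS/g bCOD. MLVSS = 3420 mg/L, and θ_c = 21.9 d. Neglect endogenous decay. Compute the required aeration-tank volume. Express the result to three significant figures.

V ≈ 3630 m³

With k_d = 0 the design equation reduces to V = Y Q (S₀−S) θ_c / X = 0.463 × 616 × (2010 − 19.8) × 21.9 / 3420 = 3635 m³.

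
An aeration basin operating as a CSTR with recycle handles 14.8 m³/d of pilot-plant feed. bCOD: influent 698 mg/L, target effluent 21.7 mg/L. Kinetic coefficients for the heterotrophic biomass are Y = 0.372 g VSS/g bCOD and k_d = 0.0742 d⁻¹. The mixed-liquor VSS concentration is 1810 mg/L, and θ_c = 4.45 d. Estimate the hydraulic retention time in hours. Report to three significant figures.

τ ≈ 11.2 h

From the SRT design equation V = Y Q (S₀−S) θ_c / [X (1 + k_d θ_c)] = 0.372 × 14.8 × (698 − 21.7) × 4.45 / [1810 × (1 + 0.0742 × 4.45)] = 1.66×10^4 / 2408 = 6.882 m³.
τ = V/Q = 6.882/14.8 = 0.4650 d, or 11.16 h.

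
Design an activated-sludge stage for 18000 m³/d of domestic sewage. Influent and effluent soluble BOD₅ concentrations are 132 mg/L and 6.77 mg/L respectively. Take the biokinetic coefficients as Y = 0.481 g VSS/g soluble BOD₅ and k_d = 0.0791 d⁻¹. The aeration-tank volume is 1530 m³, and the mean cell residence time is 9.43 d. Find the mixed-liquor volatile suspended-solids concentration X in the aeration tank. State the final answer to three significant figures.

Solving the biomass balance for X: X = Y Q (S₀−S) θ_c / [V (1+k_d θ_c)] = 0.481 × 18000 × (132 − 6.77) × 9.43 / [1530 × (1 + 0.0791 × 9.43)] = 3828 mg/L.

X ≈ 3830 mg/L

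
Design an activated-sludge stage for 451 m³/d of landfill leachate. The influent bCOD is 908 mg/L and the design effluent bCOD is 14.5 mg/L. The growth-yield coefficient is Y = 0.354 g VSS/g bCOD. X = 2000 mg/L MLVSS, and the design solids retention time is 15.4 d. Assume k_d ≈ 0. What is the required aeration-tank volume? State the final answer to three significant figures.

Biomass mass balance (decay neglected): V·X = Y·Q·(S₀ − S)·θ_c, so V = 0.354 × 451 × (908 − 14.5) × 15.4 / 2000 = 1098 m³.

V ≈ 1100 m³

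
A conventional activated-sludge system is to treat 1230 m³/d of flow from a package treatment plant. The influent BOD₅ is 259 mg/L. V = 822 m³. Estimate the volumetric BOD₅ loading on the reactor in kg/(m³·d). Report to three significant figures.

Applied BOD₅ load per unit volume = Q·S₀/V = (1230 × 259/1000)/822.0 = 0.3876 kg BOD₅·m⁻³·d⁻¹.

L_v ≈ 0.388 kg BOD₅/(m³·d)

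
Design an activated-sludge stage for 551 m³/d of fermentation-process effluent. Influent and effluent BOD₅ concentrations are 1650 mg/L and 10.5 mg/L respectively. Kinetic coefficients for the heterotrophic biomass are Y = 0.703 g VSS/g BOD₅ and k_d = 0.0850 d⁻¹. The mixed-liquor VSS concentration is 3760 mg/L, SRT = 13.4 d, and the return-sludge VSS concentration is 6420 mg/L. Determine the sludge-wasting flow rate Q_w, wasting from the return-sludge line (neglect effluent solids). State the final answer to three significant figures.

Q_w ≈ 46.2 m³/d

Rearranging the biomass balance for a CMAS with decay, V = Y·Q·ΔS·θ_c / [X·(1+k_d θ_c)] = 0.703 × 551 × (1650 − 10.5) × 13.4 / [3760 × (1 + 0.0850 × 13.4)] = 8.51×10^6 / 8043 = 1058 m³.
Q_w = (V·X)/(θ_c X_r) = 1058 × 3760 / (13.4 × 6420) = 46.25 m³/d.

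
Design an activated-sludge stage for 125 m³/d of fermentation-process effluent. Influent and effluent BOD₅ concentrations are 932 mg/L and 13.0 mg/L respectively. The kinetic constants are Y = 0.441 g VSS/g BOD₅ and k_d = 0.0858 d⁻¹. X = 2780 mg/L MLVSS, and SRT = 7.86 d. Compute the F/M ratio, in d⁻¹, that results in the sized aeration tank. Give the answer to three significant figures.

F/M ≈ 0.490 d⁻¹

From the SRT design equation V = Y Q (S₀−S) θ_c / [X (1 + k_d θ_c)] = 0.441 × 125 × (932 − 13.0) × 7.86 / [2780 × (1 + 0.0858 × 7.86)] = 3.98×10^5 / 4655 = 85.54 m³.
F/M = Q·S₀ / (V·X) = 125 × 932 / (85.54 × 2780) = 0.4899 g BOD₅·(g VSS·d)⁻¹.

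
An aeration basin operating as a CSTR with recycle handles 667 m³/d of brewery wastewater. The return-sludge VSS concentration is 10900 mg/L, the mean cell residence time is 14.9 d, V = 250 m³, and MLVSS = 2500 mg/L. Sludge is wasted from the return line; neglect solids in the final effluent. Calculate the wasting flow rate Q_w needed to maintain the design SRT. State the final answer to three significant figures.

θ_c = V·X/(Q_w·X_r) when wasting from the recycle, so Q_w = V·X/(θ_c·X_r) = 250.0 × 2500 / (14.9 × 10900) = 3.848 m³/d.

Q_w ≈ 3.85 m³/d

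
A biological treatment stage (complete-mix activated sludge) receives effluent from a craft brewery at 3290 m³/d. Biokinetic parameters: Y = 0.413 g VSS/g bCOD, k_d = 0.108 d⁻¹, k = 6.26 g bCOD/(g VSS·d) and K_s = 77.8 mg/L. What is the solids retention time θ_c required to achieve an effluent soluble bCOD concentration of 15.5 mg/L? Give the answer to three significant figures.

From 1/θ_c = Y·k·S/(K_s + S) − k_d: Y·k·S/(K_s+S) = 0.413 × 6.26 × 15.5 / (77.8 + 15.5) = 0.4295 d⁻¹.
θ_c = 1/(μ − k_d) = 1/(0.4295 − 0.108) = 1/0.3215 = 3.110 d.

θ_c ≈ 3.11 d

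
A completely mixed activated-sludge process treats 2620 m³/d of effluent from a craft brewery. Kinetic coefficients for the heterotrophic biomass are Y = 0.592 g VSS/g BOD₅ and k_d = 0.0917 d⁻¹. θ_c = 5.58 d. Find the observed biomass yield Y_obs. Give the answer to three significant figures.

Y_obs ≈ 0.392 g VSS/g BOD₅

Correct the yield for decay: Y_obs = Y/(1 + k_d θ_c) = 0.592 / (1 + 0.0917 × 5.58) = 0.592 / 1.512 = 0.3916.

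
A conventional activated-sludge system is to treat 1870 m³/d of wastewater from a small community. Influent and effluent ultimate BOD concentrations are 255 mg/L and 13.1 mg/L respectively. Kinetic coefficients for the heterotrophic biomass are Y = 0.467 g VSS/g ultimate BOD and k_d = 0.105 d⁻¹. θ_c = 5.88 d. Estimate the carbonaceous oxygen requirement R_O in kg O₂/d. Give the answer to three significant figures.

R_O ≈ 267 kg O₂/d

Y_obs = Y / (1 + k_d θ_c) = 0.467 / (1 + 0.105 × 5.88) = 0.467 / 1.617 = 0.2887.
Substrate removed = Q·(S₀ − S) = 1870 m³/d × (255 − 13.1) g/m³ = 4.52×10^5 g/d = 452.4 kg/d.
Net sludge production P_X = 0.2887 × 452.4 = 130.6 kg VSS/d.
R_O = Q·(S₀ − S) − 1.42·P_X = 452.4 − 1.42 × 130.6 = 266.9 kg O₂/d.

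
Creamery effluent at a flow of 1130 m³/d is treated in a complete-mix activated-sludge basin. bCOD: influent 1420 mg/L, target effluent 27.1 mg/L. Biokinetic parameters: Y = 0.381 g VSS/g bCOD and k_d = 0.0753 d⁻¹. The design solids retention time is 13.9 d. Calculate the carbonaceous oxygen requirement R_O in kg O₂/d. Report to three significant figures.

The observed yield is Y_obs = Y/(1 + k_d·θ_c) = 0.381 / (1 + 0.0753 × 13.9) = 0.381 / 2.047 = 0.1862 g VSS per g bCOD removed.
Substrate removed = Q·(S₀ − S) = 1130 m³/d × (1420 − 27.1) g/m³ = 1.57×10^6 g/d = 1574 kg/d.
Net sludge production P_X = 0.1862 × 1574 = 293.0 kg VSS/d.
R_O = Q·ΔS − 1.42 P_X = 1574 − 416.1 = 1158 kg O₂/d.

R_O ≈ 1160 kg O₂/d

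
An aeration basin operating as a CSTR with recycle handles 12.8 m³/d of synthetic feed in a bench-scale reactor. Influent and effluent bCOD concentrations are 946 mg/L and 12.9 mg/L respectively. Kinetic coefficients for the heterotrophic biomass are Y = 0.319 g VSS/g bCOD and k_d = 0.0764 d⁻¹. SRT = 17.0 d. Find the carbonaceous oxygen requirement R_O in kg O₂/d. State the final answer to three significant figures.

Correct the yield for decay: Y_obs = Y/(1 + k_d θ_c) = 0.319 / (1 + 0.0764 × 17.0) = 0.319 / 2.299 = 0.1388.
Substrate removed = Q·(S₀ − S) = 12.8 m³/d × (946 − 12.9) g/m³ = 1.19×10^4 g/d = 11.94 kg/d.
Biomass synthesised: P_X = Y_obs × 11.94 = 1.657 kg VSS/d.
R_O = Q·(S₀ − S) − 1.42·P_X = 11.94 − 1.42 × 1.657 = 9.590 kg O₂/d.

R_O ≈ 9.59 kg O₂/d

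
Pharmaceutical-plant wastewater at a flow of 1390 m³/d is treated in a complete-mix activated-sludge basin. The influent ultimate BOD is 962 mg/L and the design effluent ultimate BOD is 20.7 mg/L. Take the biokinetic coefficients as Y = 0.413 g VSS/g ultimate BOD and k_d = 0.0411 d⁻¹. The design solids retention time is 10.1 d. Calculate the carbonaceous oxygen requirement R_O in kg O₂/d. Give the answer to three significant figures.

R_O ≈ 766 kg O₂/d

Correct the yield for decay: Y_obs = Y/(1 + k_d θ_c) = 0.413 / (1 + 0.0411 × 10.1) = 0.413 / 1.415 = 0.2919.
Mass of ultimate BOD removed per day: Q(S₀ − S) = 1390 × 941.3 g/m³ = 1308 kg/d.
Net sludge production P_X = 0.2919 × 1308 = 381.9 kg VSS/d.
Carbonaceous O₂ demand = substrate oxidised − cell-mass equivalent = 1308 − 1.42 × 381.9 = 766.2 kg O₂/d.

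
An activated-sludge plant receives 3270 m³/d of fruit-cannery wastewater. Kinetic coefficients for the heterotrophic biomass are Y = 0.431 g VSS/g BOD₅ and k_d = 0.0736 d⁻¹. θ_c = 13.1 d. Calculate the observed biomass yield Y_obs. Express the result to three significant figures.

Y_obs ≈ 0.219 g VSS/g BOD₅

Correct the yield for decay: Y_obs = Y/(1 + k_d θ_c) = 0.431 / (1 + 0.0736 × 13.1) = 0.431 / 1.964 = 0.2194.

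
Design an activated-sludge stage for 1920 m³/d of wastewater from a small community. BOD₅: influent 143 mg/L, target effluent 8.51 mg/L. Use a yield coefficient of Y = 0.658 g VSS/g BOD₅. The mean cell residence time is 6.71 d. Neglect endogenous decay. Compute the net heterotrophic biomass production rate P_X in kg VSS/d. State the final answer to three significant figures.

Since k_d ≈ 0, Y_obs = Y = 0.658 g VSS/g BOD₅.
Q·(S₀ − S) = 1920 × (143 − 8.51) × 10⁻³ = 258.2 kg/d removed.
P_X = Y_obs · Q(S₀ − S) = 0.6580 × 258.2 = 169.9 kg VSS/d.

P_X ≈ 170 kg VSS/d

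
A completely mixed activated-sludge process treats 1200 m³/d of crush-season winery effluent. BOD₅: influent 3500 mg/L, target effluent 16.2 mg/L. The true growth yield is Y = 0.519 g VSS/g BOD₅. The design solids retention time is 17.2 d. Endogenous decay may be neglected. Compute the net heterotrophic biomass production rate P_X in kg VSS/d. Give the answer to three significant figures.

No decay correction is needed, so Y_obs = Y = 0.519.
Substrate removed = Q·(S₀ − S) = 1200 m³/d × (3500 − 16.2) g/m³ = 4.18×10^6 g/d = 4181 kg/d.
So the net sludge growth is P_X = 0.5190 × 4181 = 2170 kg VSS/d.

P_X ≈ 2170 kg VSS/d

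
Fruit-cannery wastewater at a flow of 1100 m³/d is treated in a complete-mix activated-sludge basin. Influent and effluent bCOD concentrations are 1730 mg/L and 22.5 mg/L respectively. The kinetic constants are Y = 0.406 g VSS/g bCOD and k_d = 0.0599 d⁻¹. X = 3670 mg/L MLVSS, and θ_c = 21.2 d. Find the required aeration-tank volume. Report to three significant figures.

Rearranging the biomass balance for a CMAS with decay, V = Y·Q·ΔS·θ_c / [X·(1+k_d θ_c)] = 0.406 × 1100 × (1730 − 22.5) × 21.2 / [3670 × (1 + 0.0599 × 21.2)] = 1.62×10^7 / 8330 = 1941 m³.

V ≈ 1940 m³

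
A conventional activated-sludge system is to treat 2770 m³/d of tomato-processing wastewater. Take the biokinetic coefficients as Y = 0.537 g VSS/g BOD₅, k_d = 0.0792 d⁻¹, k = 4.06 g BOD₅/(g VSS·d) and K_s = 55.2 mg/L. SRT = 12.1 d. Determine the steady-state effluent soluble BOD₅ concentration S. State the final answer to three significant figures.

S ≈ 4.43 mg/L

From the Monod/SRT balance for a CMAS, S = K_s·(1+k_d θ_c)/[θ_c·(Y k − k_d) − 1] = 55.2 × (1 + 0.0792 × 12.1) / [12.1 × (0.537 × 4.06 − 0.0792) − 1] = 108.1 / 24.42 = 4.426 mg/L.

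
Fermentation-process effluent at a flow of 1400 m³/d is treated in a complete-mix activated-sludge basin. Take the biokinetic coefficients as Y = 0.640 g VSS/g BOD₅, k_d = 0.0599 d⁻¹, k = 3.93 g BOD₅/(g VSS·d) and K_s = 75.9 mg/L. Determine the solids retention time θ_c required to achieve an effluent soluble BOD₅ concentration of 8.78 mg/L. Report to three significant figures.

At the target effluent, Y k S/(K_s+S) = 0.640×3.93×8.78/84.68 = 0.2608 d⁻¹.
Then 1/θ_c = μ − k_d = 0.2608 − 0.0599 = 0.2009 d⁻¹, giving θ_c = 4.978 d.

θ_c ≈ 4.98 d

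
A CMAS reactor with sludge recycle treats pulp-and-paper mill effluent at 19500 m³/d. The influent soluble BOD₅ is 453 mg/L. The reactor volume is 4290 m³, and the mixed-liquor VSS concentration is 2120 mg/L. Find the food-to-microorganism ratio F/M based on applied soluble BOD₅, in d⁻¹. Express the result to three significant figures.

Food-to-microorganism ratio F/M = Q S₀ / (V X) = 19500 × 453 / (4290 × 2120) = 0.9713 d⁻¹.

F/M ≈ 0.971 d⁻¹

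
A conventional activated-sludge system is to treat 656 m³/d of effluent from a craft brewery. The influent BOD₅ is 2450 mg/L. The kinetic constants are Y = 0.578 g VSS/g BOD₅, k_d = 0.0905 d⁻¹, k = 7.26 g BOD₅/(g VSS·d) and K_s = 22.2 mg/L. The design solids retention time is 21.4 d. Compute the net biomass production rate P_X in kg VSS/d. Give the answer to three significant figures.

For a completely mixed reactor with recycle the Lawrence–McCarty relation gives S = K_s·(1 + k_d·θ_c) / [θ_c·(Y·k − k_d) − 1] = 22.2 × (1 + 0.0905 × 21.4) / [21.4 × (0.578 × 7.26 − 0.0905) − 1] = 65.19 / 86.86 = 0.7505 mg/L.
Correct the yield for decay: Y_obs = Y/(1 + k_d θ_c) = 0.578 / (1 + 0.0905 × 21.4) = 0.578 / 2.937 = 0.1968.
Mass of BOD₅ removed per day: Q(S₀ − S) = 656 × 2449 g/m³ = 1607 kg/d.
Net biomass production P_X = Y_obs × Q·(S₀ − S) = 0.1968 × 1607 = 316.2 kg VSS/d.

P_X ≈ 316 kg VSS/d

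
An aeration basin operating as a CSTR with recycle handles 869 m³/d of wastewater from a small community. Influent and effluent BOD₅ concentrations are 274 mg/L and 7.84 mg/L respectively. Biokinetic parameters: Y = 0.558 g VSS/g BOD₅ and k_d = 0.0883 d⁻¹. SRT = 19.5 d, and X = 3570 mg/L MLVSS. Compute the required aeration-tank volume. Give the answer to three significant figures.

From the SRT design equation V = Y Q (S₀−S) θ_c / [X (1 + k_d θ_c)] = 0.558 × 869 × (274 − 7.84) × 19.5 / [3570 × (1 + 0.0883 × 19.5)] = 2.52×10^6 / 9717 = 259.0 m³.

V ≈ 259 m³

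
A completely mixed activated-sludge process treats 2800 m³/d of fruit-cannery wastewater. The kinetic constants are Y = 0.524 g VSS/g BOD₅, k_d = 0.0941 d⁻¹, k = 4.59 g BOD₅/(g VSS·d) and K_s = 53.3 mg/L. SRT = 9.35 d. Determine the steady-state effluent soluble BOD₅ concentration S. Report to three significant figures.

For a completely mixed reactor with recycle the Lawrence–McCarty relation gives S = K_s·(1 + k_d·θ_c) / [θ_c·(Y·k − k_d) − 1] = 53.3 × (1 + 0.0941 × 9.35) / [9.35 × (0.524 × 4.59 − 0.0941) − 1] = 100.2 / 20.61 = 4.862 mg/L.

S ≈ 4.86 mg/L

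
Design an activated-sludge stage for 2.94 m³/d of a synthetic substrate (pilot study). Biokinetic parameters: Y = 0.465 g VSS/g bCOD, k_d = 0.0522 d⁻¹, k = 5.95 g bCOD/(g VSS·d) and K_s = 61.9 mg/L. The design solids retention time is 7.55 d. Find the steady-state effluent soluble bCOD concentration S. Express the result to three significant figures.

S ≈ 4.43 mg/L

Effluent substrate depends only on kinetics and SRT: S = K_s(1 + k_d θ_c) / [θ_c(Yk − k_d) − 1] = 61.9 × (1 + 0.0522 × 7.55) / [7.55 × (0.465 × 5.95 − 0.0522) − 1] = 86.30 / 19.49 = 4.427 mg/L.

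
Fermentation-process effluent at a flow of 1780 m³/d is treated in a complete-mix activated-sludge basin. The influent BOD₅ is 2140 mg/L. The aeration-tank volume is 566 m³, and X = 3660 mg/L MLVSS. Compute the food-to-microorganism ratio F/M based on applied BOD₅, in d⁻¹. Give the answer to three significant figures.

F/M ≈ 1.84 d⁻¹

F/M = Q·S₀ / (V·X) = 1780 × 2140 / (566.0 × 3660) = 1.839 g BOD₅·(g VSS·d)⁻¹.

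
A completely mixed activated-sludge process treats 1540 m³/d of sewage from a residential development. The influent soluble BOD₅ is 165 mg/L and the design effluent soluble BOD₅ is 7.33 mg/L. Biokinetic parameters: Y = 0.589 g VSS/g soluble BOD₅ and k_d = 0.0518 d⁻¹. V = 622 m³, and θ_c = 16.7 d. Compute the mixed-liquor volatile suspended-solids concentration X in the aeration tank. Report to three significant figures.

Solving the biomass balance for X: X = Y Q (S₀−S) θ_c / [V (1+k_d θ_c)] = 0.589 × 1540 × (165 − 7.33) × 16.7 / [622 × (1 + 0.0518 × 16.7)] = 2059 mg/L.

X ≈ 2060 mg/L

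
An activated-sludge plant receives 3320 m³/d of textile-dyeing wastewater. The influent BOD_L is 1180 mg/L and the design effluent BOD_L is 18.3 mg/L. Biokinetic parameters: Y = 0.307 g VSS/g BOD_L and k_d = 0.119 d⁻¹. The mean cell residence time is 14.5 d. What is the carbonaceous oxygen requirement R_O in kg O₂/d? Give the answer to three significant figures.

Y_obs = Y / (1 + k_d θ_c) = 0.307 / (1 + 0.119 × 14.5) = 0.307 / 2.725 = 0.1126.
Q·(S₀ − S) = 3320 × (1180 − 18.3) × 10⁻³ = 3857 kg/d removed.
Net sludge production P_X = 0.1126 × 3857 = 434.4 kg VSS/d.
Carbonaceous O₂ demand = substrate oxidised − cell-mass equivalent = 3857 − 1.42 × 434.4 = 3240 kg O₂/d.

R_O ≈ 3240 kg O₂/d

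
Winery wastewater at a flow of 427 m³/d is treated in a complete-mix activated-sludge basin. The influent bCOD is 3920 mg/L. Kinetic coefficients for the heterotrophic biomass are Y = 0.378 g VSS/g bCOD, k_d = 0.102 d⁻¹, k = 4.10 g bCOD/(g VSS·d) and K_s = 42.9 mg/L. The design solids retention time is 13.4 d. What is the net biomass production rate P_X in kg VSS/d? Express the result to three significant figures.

From the Monod/SRT balance for a CMAS, S = K_s·(1+k_d θ_c)/[θ_c·(Y k − k_d) − 1] = 42.9 × (1 + 0.102 × 13.4) / [13.4 × (0.378 × 4.10 − 0.102) − 1] = 101.5 / 18.40 = 5.518 mg/L.
Observed yield with endogenous decay: Y_obs = Y / (1 + k_d·θ_c) = 0.378 / (1 + 0.102 × 13.4) = 0.378 / 2.367 = 0.1597 g VSS/g bCOD.
Mass of bCOD removed per day: Q(S₀ − S) = 427 × 3914 g/m³ = 1671 kg/d.
So the net sludge growth is P_X = 0.1597 × 1671 = 267.0 kg VSS/d.

P_X ≈ 267 kg VSS/d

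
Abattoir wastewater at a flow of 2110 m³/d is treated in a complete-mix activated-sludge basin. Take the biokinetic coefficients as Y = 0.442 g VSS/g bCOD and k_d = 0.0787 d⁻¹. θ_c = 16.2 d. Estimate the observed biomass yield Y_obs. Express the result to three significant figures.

Y_obs ≈ 0.194 g VSS/g bCOD

Correct the yield for decay: Y_obs = Y/(1 + k_d θ_c) = 0.442 / (1 + 0.0787 × 16.2) = 0.442 / 2.275 = 0.1943.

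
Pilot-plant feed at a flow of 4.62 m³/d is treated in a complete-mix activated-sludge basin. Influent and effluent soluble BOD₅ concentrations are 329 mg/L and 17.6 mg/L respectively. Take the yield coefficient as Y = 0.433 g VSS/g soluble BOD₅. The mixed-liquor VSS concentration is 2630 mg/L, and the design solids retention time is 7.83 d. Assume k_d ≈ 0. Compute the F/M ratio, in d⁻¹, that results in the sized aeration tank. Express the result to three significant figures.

V·X = Y·Q·ΔS·θ_c gives V = 0.433 × 4.62 × (329 − 17.6) × 7.83 / 2630 = 1.855 m³.
F/M = Q·S₀ / (V·X) = 4.62 × 329 / (1.855 × 2630) = 0.3116 g soluble BOD₅·(g VSS·d)⁻¹.

F/M ≈ 0.312 d⁻¹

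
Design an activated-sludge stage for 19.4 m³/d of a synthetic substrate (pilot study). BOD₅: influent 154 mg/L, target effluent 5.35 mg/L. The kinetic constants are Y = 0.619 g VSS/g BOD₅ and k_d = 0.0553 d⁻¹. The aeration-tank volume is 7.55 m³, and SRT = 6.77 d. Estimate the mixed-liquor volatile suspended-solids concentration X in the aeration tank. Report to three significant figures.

Solving the biomass balance for X: X = Y Q (S₀−S) θ_c / [V (1+k_d θ_c)] = 0.619 × 19.4 × (154 − 5.35) × 6.77 / [7.55 × (1 + 0.0553 × 6.77)] = 1165 mg/L.

X ≈ 1160 mg/L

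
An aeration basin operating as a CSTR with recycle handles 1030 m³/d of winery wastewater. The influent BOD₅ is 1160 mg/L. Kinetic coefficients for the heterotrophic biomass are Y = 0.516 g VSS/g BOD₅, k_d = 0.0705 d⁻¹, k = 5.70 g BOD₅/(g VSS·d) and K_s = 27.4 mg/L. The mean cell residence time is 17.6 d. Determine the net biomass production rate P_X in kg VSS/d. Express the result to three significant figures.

P_X ≈ 275 kg VSS/d

For a completely mixed reactor with recycle the Lawrence–McCarty relation gives S = K_s·(1 + k_d·θ_c) / [θ_c·(Y·k − k_d) − 1] = 27.4 × (1 + 0.0705 × 17.6) / [17.6 × (0.516 × 5.70 − 0.0705) − 1] = 61.40 / 49.52 = 1.240 mg/L.
The observed yield is Y_obs = Y/(1 + k_d·θ_c) = 0.516 / (1 + 0.0705 × 17.6) = 0.516 / 2.241 = 0.2303 g VSS per g BOD₅ removed.
ΔS = 1160 − 1.24 = 1159 mg/L, so the substrate removal rate is 1030 × 1159/1000 = 1194 kg BOD₅/d.
So the net sludge growth is P_X = 0.2303 × 1194 = 274.8 kg VSS/d.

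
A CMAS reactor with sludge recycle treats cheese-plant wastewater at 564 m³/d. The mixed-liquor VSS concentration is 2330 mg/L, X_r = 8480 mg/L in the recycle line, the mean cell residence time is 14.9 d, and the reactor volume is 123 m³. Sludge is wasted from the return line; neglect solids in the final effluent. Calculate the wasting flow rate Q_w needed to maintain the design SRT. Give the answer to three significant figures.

Q_w = (V·X)/(θ_c X_r) = 123.0 × 2330 / (14.9 × 8480) = 2.268 m³/d.

Q_w ≈ 2.27 m³/d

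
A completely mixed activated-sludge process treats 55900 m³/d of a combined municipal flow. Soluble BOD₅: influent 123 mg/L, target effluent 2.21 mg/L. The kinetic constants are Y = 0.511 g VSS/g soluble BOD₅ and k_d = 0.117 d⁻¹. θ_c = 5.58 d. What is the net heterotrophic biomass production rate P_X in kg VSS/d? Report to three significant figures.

The observed yield is Y_obs = Y/(1 + k_d·θ_c) = 0.511 / (1 + 0.117 × 5.58) = 0.511 / 1.653 = 0.3092 g VSS per g soluble BOD₅ removed.
Substrate removed = Q·(S₀ − S) = 55900 m³/d × (123 − 2.21) g/m³ = 6.75×10^6 g/d = 6752 kg/d.
Net biomass production P_X = Y_obs × Q·(S₀ − S) = 0.3092 × 6752 = 2088 kg VSS/d.

P_X ≈ 2090 kg VSS/d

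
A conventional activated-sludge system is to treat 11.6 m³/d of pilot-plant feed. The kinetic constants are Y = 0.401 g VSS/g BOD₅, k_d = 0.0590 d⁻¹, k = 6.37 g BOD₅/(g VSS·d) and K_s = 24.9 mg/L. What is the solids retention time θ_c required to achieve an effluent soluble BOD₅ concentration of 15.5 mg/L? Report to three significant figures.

Specific growth rate at S = 15.5 mg/L: μ = YkS/(K_s+S) = 0.401·6.37·15.5/(24.9+15.5) = 0.9800 d⁻¹.
θ_c = 1/(μ − k_d) = 1/(0.9800 − 0.0590) = 1/0.9210 = 1.086 d.

θ_c ≈ 1.09 d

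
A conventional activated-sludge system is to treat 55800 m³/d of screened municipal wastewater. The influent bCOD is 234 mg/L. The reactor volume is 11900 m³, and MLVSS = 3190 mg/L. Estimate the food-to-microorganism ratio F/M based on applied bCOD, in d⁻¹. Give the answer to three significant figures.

F/M = Q·S₀ / (V·X) = 55800 × 234 / (11900 × 3190) = 0.3440 g bCOD·(g VSS·d)⁻¹.

F/M ≈ 0.344 d⁻¹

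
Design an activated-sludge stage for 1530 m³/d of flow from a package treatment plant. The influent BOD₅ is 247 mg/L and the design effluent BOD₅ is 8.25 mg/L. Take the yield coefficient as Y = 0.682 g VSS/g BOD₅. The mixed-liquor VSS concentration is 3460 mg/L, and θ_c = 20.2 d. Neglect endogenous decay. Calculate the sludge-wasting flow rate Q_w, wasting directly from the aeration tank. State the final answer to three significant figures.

With k_d = 0 the design equation reduces to V = Y Q (S₀−S) θ_c / X = 0.682 × 1530 × (247 − 8.25) × 20.2 / 3460 = 1454 m³.
Wasting from the aeration tank: Q_w = V / θ_c = 1454 / 20.2 = 72.00 m³/d.

Q_w ≈ 72.0 m³/d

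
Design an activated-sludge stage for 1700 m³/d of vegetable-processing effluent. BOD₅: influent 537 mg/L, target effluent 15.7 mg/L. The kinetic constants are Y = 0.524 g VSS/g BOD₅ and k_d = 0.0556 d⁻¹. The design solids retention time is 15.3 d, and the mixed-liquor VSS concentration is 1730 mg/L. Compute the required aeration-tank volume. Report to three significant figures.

V ≈ 2220 m³

Rearranging the biomass balance for a CMAS with decay, V = Y·Q·ΔS·θ_c / [X·(1+k_d θ_c)] = 0.524 × 1700 × (537 − 15.7) × 15.3 / [1730 × (1 + 0.0556 × 15.3)] = 7.1×10^6 / 3202 = 2219 m³.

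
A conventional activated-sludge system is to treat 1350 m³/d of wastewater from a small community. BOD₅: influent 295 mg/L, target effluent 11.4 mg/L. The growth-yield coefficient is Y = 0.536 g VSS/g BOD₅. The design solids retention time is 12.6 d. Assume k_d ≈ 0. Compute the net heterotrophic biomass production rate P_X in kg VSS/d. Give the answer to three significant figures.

With endogenous decay neglected, the observed yield equals the true yield: Y_obs = Y = 0.536 g VSS/g BOD₅.
Q·(S₀ − S) = 1350 × (295 − 11.4) × 10⁻³ = 382.9 kg/d removed.
P_X = Y_obs · Q(S₀ − S) = 0.5360 × 382.9 = 205.2 kg VSS/d.

P_X ≈ 205 kg VSS/d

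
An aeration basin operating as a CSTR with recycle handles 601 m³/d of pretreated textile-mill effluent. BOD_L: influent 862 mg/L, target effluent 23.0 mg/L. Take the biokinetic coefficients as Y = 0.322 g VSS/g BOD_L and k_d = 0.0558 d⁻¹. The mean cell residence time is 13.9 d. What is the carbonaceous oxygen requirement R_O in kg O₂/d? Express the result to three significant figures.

Observed yield with endogenous decay: Y_obs = Y / (1 + k_d·θ_c) = 0.322 / (1 + 0.0558 × 13.9) = 0.322 / 1.776 = 0.1813 g VSS/g BOD_L.
Q·(S₀ − S) = 601 × (862 − 23.0) × 10⁻³ = 504.2 kg/d removed.
Biomass synthesised: P_X = Y_obs × 504.2 = 91.44 kg VSS/d.
R_O = Q·(S₀ − S) − 1.42·P_X = 504.2 − 1.42 × 91.44 = 374.4 kg O₂/d.

R_O ≈ 374 kg O₂/d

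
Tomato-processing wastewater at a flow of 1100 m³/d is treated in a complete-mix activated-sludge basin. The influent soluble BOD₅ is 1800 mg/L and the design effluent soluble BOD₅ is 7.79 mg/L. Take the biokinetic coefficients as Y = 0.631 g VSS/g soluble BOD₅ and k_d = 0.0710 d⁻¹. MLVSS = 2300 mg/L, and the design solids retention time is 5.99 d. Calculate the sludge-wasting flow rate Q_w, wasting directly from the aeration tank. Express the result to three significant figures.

Steady-state biomass mass balance: V·X·(1 + k_d·θ_c) = Y·Q·(S₀ − S)·θ_c, so V = 0.631 × 1100 × (1800 − 7.79) × 5.99 / [2300 × (1 + 0.0710 × 5.99)] = 7.45×10^6 / 3278 = 2273 m³.
With mixed-liquor wasting, θ_c = V/Q_w, so Q_w = V/θ_c = 2273/5.99 = 379.5 m³/d.

Q_w ≈ 379 m³/d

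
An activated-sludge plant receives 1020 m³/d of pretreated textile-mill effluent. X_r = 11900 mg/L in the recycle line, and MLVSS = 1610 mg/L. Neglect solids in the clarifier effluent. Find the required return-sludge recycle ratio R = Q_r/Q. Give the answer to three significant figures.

R = Q_r/Q = X/(X_r − X) = 1610 / (11900 − 1610) = 0.1565.

R ≈ 0.156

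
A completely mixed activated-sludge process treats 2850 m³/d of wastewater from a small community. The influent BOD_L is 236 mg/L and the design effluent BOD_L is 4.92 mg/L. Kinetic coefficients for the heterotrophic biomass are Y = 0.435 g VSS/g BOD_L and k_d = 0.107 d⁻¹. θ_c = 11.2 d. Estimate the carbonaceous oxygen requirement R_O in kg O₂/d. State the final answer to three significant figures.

R_O ≈ 474 kg O₂/d

Observed yield with endogenous decay: Y_obs = Y / (1 + k_d·θ_c) = 0.435 / (1 + 0.107 × 11.2) = 0.435 / 2.198 = 0.1979 g VSS/g BOD_L.
ΔS = 236 − 4.92 = 231.1 mg/L, so the substrate removal rate is 2850 × 231.1/1000 = 658.6 kg BOD_L/d.
Biomass synthesised: P_X = Y_obs × 658.6 = 130.3 kg VSS/d.
R_O = Q·(S₀ − S) − 1.42·P_X = 658.6 − 1.42 × 130.3 = 473.5 kg O₂/d.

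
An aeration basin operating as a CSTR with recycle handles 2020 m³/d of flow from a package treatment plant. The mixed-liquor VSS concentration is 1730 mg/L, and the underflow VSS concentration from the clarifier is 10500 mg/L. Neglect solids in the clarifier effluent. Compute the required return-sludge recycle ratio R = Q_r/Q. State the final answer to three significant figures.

R = Q_r/Q = X/(X_r − X) = 1730 / (10500 − 1730) = 0.1973.

R ≈ 0.197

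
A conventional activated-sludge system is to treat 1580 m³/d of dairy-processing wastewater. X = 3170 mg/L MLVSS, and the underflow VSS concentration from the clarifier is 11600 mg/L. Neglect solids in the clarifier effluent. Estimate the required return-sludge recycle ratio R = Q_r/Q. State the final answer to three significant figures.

R ≈ 0.376

Mass balance around the secondary clarifier (neglecting effluent solids): R = X / (X_r − X) = 3170 / (11600 − 3170) = 0.3760.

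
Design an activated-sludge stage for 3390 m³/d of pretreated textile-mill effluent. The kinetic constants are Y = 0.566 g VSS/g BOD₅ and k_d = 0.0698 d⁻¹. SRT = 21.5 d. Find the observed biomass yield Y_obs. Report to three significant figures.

Y_obs ≈ 0.226 g VSS/g BOD₅

Correct the yield for decay: Y_obs = Y/(1 + k_d θ_c) = 0.566 / (1 + 0.0698 × 21.5) = 0.566 / 2.501 = 0.2263.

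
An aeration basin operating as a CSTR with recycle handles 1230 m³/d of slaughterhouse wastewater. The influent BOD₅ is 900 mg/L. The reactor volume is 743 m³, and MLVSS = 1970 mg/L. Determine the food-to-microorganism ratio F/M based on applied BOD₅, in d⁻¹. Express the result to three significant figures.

F/M ≈ 0.756 d⁻¹

F/M = Q·S₀ / (V·X) = 1230 × 900 / (743.0 × 1970) = 0.7563 g BOD₅·(g VSS·d)⁻¹.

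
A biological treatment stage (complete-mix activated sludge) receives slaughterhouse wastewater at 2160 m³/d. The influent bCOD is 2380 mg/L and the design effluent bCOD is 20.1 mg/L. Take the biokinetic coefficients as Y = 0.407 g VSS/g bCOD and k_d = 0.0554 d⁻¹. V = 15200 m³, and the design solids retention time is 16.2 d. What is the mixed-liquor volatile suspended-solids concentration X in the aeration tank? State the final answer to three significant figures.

Solving the biomass balance for X: X = Y Q (S₀−S) θ_c / [V (1+k_d θ_c)] = 0.407 × 2160 × (2380 − 20.1) × 16.2 / [15200 × (1 + 0.0554 × 16.2)] = 1165 mg/L.

X ≈ 1170 mg/L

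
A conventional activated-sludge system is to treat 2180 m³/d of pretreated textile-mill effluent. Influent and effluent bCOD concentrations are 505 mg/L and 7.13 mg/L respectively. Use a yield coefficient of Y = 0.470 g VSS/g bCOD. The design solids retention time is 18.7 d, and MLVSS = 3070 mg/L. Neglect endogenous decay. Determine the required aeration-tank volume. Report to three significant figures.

V ≈ 3110 m³

V·X = Y·Q·ΔS·θ_c gives V = 0.470 × 2180 × (505 − 7.13) × 18.7 / 3070 = 3107 m³.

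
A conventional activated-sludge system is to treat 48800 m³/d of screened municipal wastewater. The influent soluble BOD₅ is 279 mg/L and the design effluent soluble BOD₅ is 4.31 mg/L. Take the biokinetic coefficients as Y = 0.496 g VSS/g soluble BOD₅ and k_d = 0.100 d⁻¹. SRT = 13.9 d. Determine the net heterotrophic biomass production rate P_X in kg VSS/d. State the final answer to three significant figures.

Observed yield with endogenous decay: Y_obs = Y / (1 + k_d·θ_c) = 0.496 / (1 + 0.100 × 13.9) = 0.496 / 2.390 = 0.2075 g VSS/g soluble BOD₅.
Q·(S₀ − S) = 48800 × (279 − 4.31) × 10⁻³ = 13405 kg/d removed.
Biomass produced: P_X = Y_obs·Q·ΔS = 0.2075 × 13405 ≈ 2782 kg VSS/d.

P_X ≈ 2780 kg VSS/d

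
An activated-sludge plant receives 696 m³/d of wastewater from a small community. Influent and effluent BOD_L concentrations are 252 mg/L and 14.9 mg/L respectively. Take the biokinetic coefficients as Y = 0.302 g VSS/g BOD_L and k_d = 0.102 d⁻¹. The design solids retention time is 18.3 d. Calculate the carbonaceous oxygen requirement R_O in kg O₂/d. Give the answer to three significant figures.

R_O ≈ 140 kg O₂/d

Observed yield with endogenous decay: Y_obs = Y / (1 + k_d·θ_c) = 0.302 / (1 + 0.102 × 18.3) = 0.302 / 2.867 = 0.1054 g VSS/g BOD_L.
Mass of BOD_L removed per day: Q(S₀ − S) = 696 × 237.1 g/m³ = 165.0 kg/d.
Net sludge production P_X = 0.1054 × 165.0 = 17.39 kg VSS/d.
R_O = Q·(S₀ − S) − 1.42·P_X = 165.0 − 1.42 × 17.39 = 140.3 kg O₂/d.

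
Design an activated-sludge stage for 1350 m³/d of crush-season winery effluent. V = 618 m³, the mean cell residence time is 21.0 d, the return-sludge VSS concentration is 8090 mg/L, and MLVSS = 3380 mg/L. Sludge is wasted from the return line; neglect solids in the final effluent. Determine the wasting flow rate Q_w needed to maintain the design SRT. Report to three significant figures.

Q_w ≈ 12.3 m³/d

Wasting from the return line (neglecting effluent solids): Q_w = V·X / (θ_c·X_r) = 618.0 × 3380 / (21.0 × 8090) = 12.30 m³/d.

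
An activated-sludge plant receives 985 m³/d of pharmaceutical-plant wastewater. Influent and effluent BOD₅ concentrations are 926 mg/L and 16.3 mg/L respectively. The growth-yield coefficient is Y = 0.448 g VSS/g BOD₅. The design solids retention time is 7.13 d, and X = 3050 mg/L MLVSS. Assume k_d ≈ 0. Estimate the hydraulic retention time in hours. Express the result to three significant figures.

Biomass mass balance (decay neglected): V·X = Y·Q·(S₀ − S)·θ_c, so V = 0.448 × 985 × (926 − 16.3) × 7.13 / 3050 = 938.4 m³.
Hydraulic retention time τ = V/Q = 938.4 / 985 = 0.9527 d = 22.87 h.

τ ≈ 22.9 h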